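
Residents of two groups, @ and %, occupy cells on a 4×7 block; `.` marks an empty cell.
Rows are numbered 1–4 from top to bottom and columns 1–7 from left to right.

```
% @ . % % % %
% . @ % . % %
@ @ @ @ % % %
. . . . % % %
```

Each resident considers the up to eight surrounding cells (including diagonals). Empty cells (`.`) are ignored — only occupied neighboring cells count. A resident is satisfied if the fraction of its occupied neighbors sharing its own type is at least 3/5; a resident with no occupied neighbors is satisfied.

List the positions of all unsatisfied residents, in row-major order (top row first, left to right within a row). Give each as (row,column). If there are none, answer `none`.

(1,1)% 1/2 not
(1,2)@ 1/3 not
(1,4)% 2/3 satisfied
(1,5)% 4/4 satisfied
(1,6)% 4/4 satisfied
(1,7)% 3/3 satisfied
(2,1)% 1/4 not
(2,3)@ 4/6 satisfied
(2,4)% 3/6 not
(2,6)% 7/7 satisfied
(2,7)% 5/5 satisfied
(3,1)@ 1/2 not
(3,2)@ 3/4 satisfied
(3,3)@ 3/4 satisfied
(3,4)@ 2/5 not
(3,5)% 5/6 satisfied
(3,6)% 7/7 satisfied
(3,7)% 5/5 satisfied
(4,5)% 3/4 satisfied
(4,6)% 5/5 satisfied
(4,7)% 3/3 satisfied

(1,1), (1,2), (2,1), (2,4), (3,1), (3,4)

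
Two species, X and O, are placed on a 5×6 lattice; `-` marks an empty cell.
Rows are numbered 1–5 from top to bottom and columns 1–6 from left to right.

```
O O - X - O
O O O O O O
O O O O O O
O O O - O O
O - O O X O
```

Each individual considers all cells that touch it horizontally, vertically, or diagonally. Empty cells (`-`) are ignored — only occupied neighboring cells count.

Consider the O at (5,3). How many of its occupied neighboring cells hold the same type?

3

Occupied neighbors of (5,3): (4,2)=O, (4,3)=O, (5,4)=O.
Same type (O): 3 of 3.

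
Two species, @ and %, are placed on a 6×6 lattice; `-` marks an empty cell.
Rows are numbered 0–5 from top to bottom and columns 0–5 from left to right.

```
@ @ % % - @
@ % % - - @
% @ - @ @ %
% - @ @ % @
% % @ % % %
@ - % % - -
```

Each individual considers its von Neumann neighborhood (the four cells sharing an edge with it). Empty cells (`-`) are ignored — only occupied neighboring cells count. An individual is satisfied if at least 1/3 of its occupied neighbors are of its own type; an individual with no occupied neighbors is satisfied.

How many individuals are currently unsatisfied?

Row 0: (0,0)@ 2/2 ✓ · (0,1)@ 1/3 ✓ · (0,2)% 2/3 ✓ · (0,3)% 1/1 ✓ · (0,5)@ 1/1 ✓
Row 1: (1,0)@ 1/3 ✓ · (1,1)% 1/4 ✗ · (1,2)% 2/2 ✓ · (1,5)@ 1/2 ✓
Row 2: (2,0)% 1/3 ✓ · (2,1)@ 0/2 ✗ · (2,3)@ 2/2 ✓ · (2,4)@ 1/3 ✓ · (2,5)% 0/3 ✗
Row 3: (3,0)% 2/2 ✓ · (3,2)@ 2/2 ✓ · (3,3)@ 2/4 ✓ · (3,4)% 1/4 ✗ · (3,5)@ 0/3 ✗
Row 4: (4,0)% 2/3 ✓ · (4,1)% 1/2 ✓ · (4,2)@ 1/4 ✗ · (4,3)% 2/4 ✓ · (4,4)% 3/3 ✓ · (4,5)% 1/2 ✓
Row 5: (5,0)@ 0/1 ✗ · (5,2)% 1/2 ✓ · (5,3)% 2/2 ✓
Unsatisfied: (1,1), (2,1), (2,5), (3,4), (3,5), (4,2), (5,0) — 7 in total.

7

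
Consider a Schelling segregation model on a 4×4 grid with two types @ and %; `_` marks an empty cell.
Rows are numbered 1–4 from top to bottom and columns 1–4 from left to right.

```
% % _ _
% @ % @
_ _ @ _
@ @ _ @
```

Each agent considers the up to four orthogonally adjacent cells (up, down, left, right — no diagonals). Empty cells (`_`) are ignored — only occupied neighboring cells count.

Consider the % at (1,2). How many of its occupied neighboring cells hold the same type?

Occupied neighbors of (1,2): (2,2)=@, (1,1)=%.
Same type (%): 1 of 2.

1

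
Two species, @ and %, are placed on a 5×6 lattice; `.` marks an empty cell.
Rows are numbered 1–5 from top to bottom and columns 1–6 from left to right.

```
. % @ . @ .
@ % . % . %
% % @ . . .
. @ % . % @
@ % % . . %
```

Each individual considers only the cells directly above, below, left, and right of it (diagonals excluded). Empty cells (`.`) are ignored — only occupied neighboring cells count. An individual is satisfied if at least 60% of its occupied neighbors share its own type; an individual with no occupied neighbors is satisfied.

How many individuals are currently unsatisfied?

13

Row 1: (1,2)% 1/2 unhappy · (1,3)@ 0/1 unhappy · (1,5)@ 0/0 ok
Row 2: (2,1)@ 0/2 unhappy · (2,2)% 2/3 ok · (2,4)% 0/0 ok · (2,6)% 0/0 ok
Row 3: (3,1)% 1/2 unhappy · (3,2)% 2/4 unhappy · (3,3)@ 0/2 unhappy
Row 4: (4,2)@ 0/3 unhappy · (4,3)% 1/3 unhappy · (4,5)% 0/1 unhappy · (4,6)@ 0/2 unhappy
Row 5: (5,1)@ 0/1 unhappy · (5,2)% 1/3 unhappy · (5,3)% 2/2 ok · (5,6)% 0/1 unhappy
Unsatisfied: (1,2), (1,3), (2,1), (3,1), (3,2), (3,3), (4,2), (4,3), (4,5), (4,6), (5,1), (5,2), (5,6) — 13 in total.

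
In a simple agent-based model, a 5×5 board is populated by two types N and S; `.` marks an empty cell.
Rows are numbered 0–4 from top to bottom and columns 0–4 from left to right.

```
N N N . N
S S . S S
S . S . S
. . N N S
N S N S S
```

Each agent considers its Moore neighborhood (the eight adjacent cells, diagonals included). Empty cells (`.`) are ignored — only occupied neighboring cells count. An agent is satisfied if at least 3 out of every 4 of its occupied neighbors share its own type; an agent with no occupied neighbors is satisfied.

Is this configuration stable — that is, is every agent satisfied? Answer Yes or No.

No

Row 0: (0,0)N 1/3 not · (0,1)N 2/4 not · (0,2)N 1/3 not · (0,4)N 0/2 not
Row 1: (1,0)S 2/4 not · (1,1)S 3/6 not · (1,3)S 3/5 not · (1,4)S 2/3 not
Row 2: (2,0)S 2/2 satisfied · (2,2)S 2/4 not · (2,4)S 3/4 satisfied
Row 3: (3,2)N 2/5 not · (3,3)N 2/7 not · (3,4)S 3/4 satisfied
Row 4: (4,0)N 0/1 not · (4,1)S 0/3 not · (4,2)N 2/4 not · (4,3)S 2/5 not · (4,4)S 2/3 not
For instance (0,0) has only 1/3 same-type neighbors, below 3/4.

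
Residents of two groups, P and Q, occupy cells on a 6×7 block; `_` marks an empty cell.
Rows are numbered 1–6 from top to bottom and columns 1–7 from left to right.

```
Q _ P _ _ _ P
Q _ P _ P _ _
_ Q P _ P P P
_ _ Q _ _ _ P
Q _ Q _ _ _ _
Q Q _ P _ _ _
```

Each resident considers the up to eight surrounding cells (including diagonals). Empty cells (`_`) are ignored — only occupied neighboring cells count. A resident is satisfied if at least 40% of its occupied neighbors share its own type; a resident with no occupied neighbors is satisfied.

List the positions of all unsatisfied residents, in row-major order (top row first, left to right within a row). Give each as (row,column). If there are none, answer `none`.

(3,3), (6,4)

Row 1: (1,1)Q 1/1 satisfied · (1,3)P 1/1 satisfied · (1,7)P 0/0 satisfied
Row 2: (2,1)Q 2/2 satisfied · (2,3)P 2/3 satisfied · (2,5)P 2/2 satisfied
Row 3: (3,2)Q 2/4 satisfied · (3,3)P 1/3 not · (3,5)P 2/2 satisfied · (3,6)P 4/4 satisfied · (3,7)P 2/2 satisfied
Row 4: (4,3)Q 2/3 satisfied · (4,7)P 2/2 satisfied
Row 5: (5,1)Q 2/2 satisfied · (5,3)Q 2/3 satisfied
Row 6: (6,1)Q 2/2 satisfied · (6,2)Q 3/3 satisfied · (6,4)P 0/1 not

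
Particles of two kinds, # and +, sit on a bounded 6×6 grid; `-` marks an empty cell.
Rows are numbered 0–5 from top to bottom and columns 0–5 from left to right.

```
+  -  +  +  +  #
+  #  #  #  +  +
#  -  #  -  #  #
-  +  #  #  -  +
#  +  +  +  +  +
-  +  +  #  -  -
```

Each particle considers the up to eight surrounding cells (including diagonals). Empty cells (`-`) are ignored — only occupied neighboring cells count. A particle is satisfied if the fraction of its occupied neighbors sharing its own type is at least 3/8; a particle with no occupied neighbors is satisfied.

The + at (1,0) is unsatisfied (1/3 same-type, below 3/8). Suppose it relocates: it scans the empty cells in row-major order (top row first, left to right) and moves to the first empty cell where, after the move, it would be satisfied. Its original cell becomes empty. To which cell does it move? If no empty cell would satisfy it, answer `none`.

(0,1)

Vacating (1,0). Empty cells in order:
  (0,1): 2/4 same-type → satisfied — stop here.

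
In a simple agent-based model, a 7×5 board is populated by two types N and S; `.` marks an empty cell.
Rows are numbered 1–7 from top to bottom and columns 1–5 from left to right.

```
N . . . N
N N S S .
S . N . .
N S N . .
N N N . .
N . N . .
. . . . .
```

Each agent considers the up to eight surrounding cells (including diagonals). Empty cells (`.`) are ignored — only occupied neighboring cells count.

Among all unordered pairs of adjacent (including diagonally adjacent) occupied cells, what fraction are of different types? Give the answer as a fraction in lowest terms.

Scan each occupied cell's neighbors to the right and below (and the two forward diagonals) so each pair is counted once.
From row 1: 1 unlike of 3 pairs (running 1/3).
From row 2: 5 unlike of 8 pairs (running 6/11).
From row 3: 2 unlike of 4 pairs (running 8/15).
From row 4: 5 unlike of 9 pairs (running 13/24).
From row 5: 0 unlike of 6 pairs (running 13/30).
Total adjacent occupied pairs: 30; unlike-type pairs: 13.
13/30 is already in lowest terms.

13/30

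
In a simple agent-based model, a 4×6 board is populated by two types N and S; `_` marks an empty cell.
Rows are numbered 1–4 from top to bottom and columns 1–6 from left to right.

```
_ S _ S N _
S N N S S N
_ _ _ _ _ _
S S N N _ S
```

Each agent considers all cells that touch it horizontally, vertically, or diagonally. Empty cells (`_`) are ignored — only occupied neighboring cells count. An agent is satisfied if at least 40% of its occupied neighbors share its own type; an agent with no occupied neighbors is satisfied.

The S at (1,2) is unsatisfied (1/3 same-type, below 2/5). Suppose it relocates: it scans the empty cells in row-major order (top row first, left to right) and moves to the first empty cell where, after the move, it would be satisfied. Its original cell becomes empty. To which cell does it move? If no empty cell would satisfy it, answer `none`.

(1,1)

Vacating (1,2). Empty cells in order:
  (1,1): 1/2 same-type → satisfied — stop here.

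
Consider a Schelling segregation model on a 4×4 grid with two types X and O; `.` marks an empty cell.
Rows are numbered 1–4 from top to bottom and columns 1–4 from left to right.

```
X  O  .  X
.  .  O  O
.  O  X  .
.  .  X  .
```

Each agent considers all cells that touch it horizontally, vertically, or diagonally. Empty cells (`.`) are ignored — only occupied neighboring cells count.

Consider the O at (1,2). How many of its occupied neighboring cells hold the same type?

1

Occupied neighbors of (1,2): (1,1)=X, (2,3)=O.
Same type (O): 1 of 2.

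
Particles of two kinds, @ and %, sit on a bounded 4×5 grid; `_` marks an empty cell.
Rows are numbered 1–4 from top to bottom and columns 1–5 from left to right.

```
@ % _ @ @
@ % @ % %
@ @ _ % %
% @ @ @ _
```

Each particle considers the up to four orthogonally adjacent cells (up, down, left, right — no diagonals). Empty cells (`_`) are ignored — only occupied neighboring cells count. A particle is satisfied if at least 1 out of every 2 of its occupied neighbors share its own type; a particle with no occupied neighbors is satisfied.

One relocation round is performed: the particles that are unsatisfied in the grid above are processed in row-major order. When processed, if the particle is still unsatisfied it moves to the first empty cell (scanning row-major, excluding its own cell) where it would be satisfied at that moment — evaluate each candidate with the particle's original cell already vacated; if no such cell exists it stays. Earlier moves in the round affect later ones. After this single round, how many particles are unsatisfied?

Initially unsatisfied (in order): (2,2), (2,3), (4,1).
  (2,2) → (4,5).
  (2,3) → (1,3).
  (4,1) → (2,3).
Resulting grid:
@ % @ @ @
@ _ % % %
@ @ _ % %
_ @ @ @ %
Unsatisfied now: (1,2), (1,3), (4,4).

3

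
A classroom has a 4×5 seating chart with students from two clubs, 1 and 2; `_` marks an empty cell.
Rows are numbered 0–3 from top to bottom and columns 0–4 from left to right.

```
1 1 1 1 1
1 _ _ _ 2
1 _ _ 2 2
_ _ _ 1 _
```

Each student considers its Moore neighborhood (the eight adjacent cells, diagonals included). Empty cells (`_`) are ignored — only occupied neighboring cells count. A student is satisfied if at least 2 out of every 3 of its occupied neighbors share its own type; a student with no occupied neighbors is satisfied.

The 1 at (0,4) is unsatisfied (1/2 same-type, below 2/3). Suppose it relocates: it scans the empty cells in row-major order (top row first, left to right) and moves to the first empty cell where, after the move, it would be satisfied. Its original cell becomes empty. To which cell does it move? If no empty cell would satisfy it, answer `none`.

(1,1)

Vacating (0,4). Empty cells in order:
  (1,1): 5/5 same-type → satisfied — stop here.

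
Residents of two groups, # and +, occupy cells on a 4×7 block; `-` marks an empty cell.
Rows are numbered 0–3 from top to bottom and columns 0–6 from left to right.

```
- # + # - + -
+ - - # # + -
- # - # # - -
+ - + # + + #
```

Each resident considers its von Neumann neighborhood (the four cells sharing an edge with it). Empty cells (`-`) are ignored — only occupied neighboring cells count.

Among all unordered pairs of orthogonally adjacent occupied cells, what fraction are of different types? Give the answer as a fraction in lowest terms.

7/15

Scan each occupied cell's neighbors to the right and below so each pair is counted once.
From row 0: 2 unlike of 4 pairs (running 2/4).
From row 1: 1 unlike of 4 pairs (running 3/8).
From row 2: 1 unlike of 3 pairs (running 4/11).
From row 3: 3 unlike of 4 pairs (running 7/15).
Total adjacent occupied pairs: 15; unlike-type pairs: 7.
7/15 is already in lowest terms.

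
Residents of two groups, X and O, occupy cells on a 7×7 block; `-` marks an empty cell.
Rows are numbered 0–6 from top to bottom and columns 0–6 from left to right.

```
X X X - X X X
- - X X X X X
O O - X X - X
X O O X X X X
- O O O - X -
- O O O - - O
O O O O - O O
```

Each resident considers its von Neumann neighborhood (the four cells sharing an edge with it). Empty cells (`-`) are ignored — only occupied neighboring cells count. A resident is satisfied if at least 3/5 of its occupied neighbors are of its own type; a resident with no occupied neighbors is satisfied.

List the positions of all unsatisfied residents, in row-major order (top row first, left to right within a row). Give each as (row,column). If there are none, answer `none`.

(2,0), (3,0), (3,3)

(0,0)X 1/1 ✓
(0,1)X 2/2 ✓
(0,2)X 2/2 ✓
(0,4)X 2/2 ✓
(0,5)X 3/3 ✓
(0,6)X 2/2 ✓
(1,2)X 2/2 ✓
(1,3)X 3/3 ✓
(1,4)X 4/4 ✓
(1,5)X 3/3 ✓
(1,6)X 3/3 ✓
(2,0)O 1/2 ✗
(2,1)O 2/2 ✓
(2,3)X 3/3 ✓
(2,4)X 3/3 ✓
(2,6)X 2/2 ✓
(3,0)X 0/2 ✗
(3,1)O 3/4 ✓
(3,2)O 2/3 ✓
(3,3)X 2/4 ✗
(3,4)X 3/3 ✓
(3,5)X 3/3 ✓
(3,6)X 2/2 ✓
(4,1)O 3/3 ✓
(4,2)O 4/4 ✓
(4,3)O 2/3 ✓
(4,5)X 1/1 ✓
(5,1)O 3/3 ✓
(5,2)O 4/4 ✓
(5,3)O 3/3 ✓
(5,6)O 1/1 ✓
(6,0)O 1/1 ✓
(6,1)O 3/3 ✓
(6,2)O 3/3 ✓
(6,3)O 2/2 ✓
(6,5)O 1/1 ✓
(6,6)O 2/2 ✓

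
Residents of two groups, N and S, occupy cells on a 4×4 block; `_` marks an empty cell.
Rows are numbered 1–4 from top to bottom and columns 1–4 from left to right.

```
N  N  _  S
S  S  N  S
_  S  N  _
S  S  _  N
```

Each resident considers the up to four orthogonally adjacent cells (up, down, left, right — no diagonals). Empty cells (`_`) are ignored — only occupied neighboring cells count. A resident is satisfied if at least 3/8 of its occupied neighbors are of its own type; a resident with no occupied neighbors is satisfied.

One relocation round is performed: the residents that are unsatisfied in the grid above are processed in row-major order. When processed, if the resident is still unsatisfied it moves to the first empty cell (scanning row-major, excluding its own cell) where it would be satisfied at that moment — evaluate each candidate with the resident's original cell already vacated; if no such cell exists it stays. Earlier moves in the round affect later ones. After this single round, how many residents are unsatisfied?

Initially unsatisfied (in order): (2,3).
  (2,3) → (1,3).
Resulting grid:
N N N S
S S _ S
_ S N _
S S _ N
Unsatisfied now: (3,3).

1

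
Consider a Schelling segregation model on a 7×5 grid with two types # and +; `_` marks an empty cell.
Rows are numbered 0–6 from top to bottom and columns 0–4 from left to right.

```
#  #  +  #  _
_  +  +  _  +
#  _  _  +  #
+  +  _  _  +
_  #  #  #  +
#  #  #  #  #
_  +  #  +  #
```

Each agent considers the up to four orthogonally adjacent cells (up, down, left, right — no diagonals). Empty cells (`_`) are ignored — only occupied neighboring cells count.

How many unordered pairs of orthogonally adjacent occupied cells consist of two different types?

Scan each occupied cell's neighbors to the right and below so each pair is counted once.
Row 0: #(0,0)–#(0,1)= #(0,1)–+(0,2)≠ #(0,1)–+(1,1)≠ +(0,2)–#(0,3)≠ +(0,2)–+(1,2)=  → 3/5 unlike.
Row 1: +(1,1)–+(1,2)= +(1,4)–#(2,4)≠  → 1/2 unlike.
Row 2: #(2,0)–+(3,0)≠ +(2,3)–#(2,4)≠ #(2,4)–+(3,4)≠  → 3/3 unlike.
Row 3: +(3,0)–+(3,1)= +(3,1)–#(4,1)≠ +(3,4)–+(4,4)=  → 1/3 unlike.
Row 4: #(4,1)–#(4,2)= #(4,1)–#(5,1)= #(4,2)–#(4,3)= #(4,2)–#(5,2)= #(4,3)–+(4,4)≠ #(4,3)–#(5,3)= +(4,4)–#(5,4)≠  → 2/7 unlike.
Row 5: #(5,0)–#(5,1)= #(5,1)–#(5,2)= #(5,1)–+(6,1)≠ #(5,2)–#(5,3)= #(5,2)–#(6,2)= #(5,3)–#(5,4)= #(5,3)–+(6,3)≠ #(5,4)–#(6,4)=  → 2/8 unlike.
Row 6: +(6,1)–#(6,2)≠ #(6,2)–+(6,3)≠ +(6,3)–#(6,4)≠  → 3/3 unlike.
Total adjacent occupied pairs: 31; unlike-type pairs: 15.

15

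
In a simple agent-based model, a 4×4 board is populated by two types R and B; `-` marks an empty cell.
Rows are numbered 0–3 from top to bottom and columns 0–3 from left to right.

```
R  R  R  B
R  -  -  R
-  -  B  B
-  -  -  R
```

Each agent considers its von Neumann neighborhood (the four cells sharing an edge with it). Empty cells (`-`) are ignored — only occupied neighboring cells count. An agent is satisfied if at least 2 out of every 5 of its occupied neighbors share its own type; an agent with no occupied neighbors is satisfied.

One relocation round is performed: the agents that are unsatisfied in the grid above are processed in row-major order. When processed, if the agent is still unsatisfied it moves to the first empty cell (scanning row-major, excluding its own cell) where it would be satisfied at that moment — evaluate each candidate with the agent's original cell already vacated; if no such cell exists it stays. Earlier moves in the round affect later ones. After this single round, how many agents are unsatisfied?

0

Initially unsatisfied (in order): (0,3), (1,3), (2,3), (3,3).
  (0,3) → (2,1).
  (1,3) → (0,3).
  (2,3): now satisfied by earlier moves; stays.
  (3,3) → (1,1).
Resulting grid:
R R R R
R R - -
- B B B
- - - -
All satisfied now.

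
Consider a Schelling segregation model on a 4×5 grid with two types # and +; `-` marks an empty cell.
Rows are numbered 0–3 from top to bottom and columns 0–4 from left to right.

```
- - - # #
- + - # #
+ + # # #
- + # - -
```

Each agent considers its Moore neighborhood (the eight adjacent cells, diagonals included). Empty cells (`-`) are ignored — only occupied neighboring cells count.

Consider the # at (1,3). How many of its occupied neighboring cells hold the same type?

Occupied neighbors of (1,3): (0,3)=#, (0,4)=#, (1,4)=#, (2,2)=#, (2,3)=#, (2,4)=#.
Same type (#): 6 of 6.

6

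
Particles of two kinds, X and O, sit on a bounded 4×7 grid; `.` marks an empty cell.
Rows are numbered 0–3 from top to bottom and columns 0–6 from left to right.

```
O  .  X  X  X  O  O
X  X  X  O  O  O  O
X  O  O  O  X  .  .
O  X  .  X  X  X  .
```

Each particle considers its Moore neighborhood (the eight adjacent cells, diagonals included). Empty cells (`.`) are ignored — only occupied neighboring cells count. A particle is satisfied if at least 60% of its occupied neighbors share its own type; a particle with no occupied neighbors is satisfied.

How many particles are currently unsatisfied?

14

Row 0: (0,0)O 0/2 unhappy · (0,2)X 3/4 ok · (0,3)X 3/5 ok · (0,4)X 1/5 unhappy · (0,5)O 4/5 ok · (0,6)O 3/3 ok
Row 1: (1,0)X 2/4 unhappy · (1,1)X 4/7 unhappy · (1,2)X 3/7 unhappy · (1,3)O 3/8 unhappy · (1,4)O 4/7 unhappy · (1,5)O 4/6 ok · (1,6)O 3/3 ok
Row 2: (2,0)X 3/5 ok · (2,1)O 2/7 unhappy · (2,2)O 3/7 unhappy · (2,3)O 3/7 unhappy · (2,4)X 3/7 unhappy
Row 3: (3,0)O 1/3 unhappy · (3,1)X 1/4 unhappy · (3,3)X 2/4 unhappy · (3,4)X 3/4 ok · (3,5)X 2/2 ok
Unsatisfied: (0,0), (0,4), (1,0), (1,1), (1,2), (1,3), (1,4), (2,1), (2,2), (2,3), (2,4), (3,0), (3,1), (3,3) — 14 in total.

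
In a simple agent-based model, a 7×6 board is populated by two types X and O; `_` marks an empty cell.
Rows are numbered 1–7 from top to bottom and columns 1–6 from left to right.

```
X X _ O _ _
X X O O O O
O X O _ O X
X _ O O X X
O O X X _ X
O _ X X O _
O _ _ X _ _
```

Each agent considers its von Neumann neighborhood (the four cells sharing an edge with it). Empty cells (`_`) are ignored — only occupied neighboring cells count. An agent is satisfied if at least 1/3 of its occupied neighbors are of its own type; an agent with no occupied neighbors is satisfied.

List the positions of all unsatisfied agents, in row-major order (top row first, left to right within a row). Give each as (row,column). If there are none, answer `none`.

(3,1), (4,1), (6,5)

Row 1: (1,1)X 2/2 ok · (1,2)X 2/2 ok · (1,4)O 1/1 ok
Row 2: (2,1)X 2/3 ok · (2,2)X 3/4 ok · (2,3)O 2/3 ok · (2,4)O 3/3 ok · (2,5)O 3/3 ok · (2,6)O 1/2 ok
Row 3: (3,1)O 0/3 unhappy · (3,2)X 1/3 ok · (3,3)O 2/3 ok · (3,5)O 1/3 ok · (3,6)X 1/3 ok
Row 4: (4,1)X 0/2 unhappy · (4,3)O 2/3 ok · (4,4)O 1/3 ok · (4,5)X 1/3 ok · (4,6)X 3/3 ok
Row 5: (5,1)O 2/3 ok · (5,2)O 1/2 ok · (5,3)X 2/4 ok · (5,4)X 2/3 ok · (5,6)X 1/1 ok
Row 6: (6,1)O 2/2 ok · (6,3)X 2/2 ok · (6,4)X 3/4 ok · (6,5)O 0/1 unhappy
Row 7: (7,1)O 1/1 ok · (7,4)X 1/1 ok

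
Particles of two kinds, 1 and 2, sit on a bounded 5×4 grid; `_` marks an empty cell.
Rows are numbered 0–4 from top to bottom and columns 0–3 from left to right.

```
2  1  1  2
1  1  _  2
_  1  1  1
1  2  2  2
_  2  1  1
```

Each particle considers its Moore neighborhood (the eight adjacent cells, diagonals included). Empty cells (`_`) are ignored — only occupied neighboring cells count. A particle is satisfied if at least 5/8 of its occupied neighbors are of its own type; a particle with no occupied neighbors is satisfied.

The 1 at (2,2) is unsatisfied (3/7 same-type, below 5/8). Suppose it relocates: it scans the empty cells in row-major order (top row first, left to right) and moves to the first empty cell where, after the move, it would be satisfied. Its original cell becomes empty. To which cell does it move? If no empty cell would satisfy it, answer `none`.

(1,2)

Vacating (2,2). Empty cells in order:
  (1,2): 5/7 same-type → satisfied — stop here.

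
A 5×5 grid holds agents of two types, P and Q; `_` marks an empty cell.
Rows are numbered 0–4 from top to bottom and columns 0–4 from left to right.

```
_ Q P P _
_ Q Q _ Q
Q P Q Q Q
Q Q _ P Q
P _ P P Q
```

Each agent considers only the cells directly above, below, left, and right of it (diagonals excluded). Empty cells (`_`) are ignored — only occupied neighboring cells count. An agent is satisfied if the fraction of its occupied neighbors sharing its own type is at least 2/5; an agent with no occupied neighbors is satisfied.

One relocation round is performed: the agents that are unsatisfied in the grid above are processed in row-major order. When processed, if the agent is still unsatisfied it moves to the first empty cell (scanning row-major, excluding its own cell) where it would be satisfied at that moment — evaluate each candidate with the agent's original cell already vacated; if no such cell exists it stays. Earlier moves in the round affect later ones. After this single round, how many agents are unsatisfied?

1

Initially unsatisfied (in order): (0,2), (2,1), (3,3), (4,0).
  (0,2) → (0,4).
  (2,1) → (3,2).
  (3,3): now satisfied by earlier moves; stays.
  (4,0) → (4,1).
Resulting grid:
_ Q _ P P
_ Q Q _ Q
Q _ Q Q Q
Q Q P P Q
_ P P P Q
Unsatisfied now: (3,1).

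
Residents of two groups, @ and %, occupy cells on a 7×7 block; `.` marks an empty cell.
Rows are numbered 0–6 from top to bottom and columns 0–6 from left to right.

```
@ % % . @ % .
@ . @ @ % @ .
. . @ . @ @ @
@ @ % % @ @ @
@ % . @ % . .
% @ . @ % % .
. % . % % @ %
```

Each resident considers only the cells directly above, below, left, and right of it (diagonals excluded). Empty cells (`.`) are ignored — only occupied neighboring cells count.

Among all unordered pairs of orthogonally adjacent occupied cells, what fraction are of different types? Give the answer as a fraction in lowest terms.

Scan each occupied cell's neighbors to the right and below so each pair is counted once.
Row 0: @(0,0)–%(0,1)≠ @(0,0)–@(1,0)= %(0,1)–%(0,2)= %(0,2)–@(1,2)≠ @(0,4)–%(0,5)≠ @(0,4)–%(1,4)≠ %(0,5)–@(1,5)≠  → 5/7 unlike.
Row 1: @(1,2)–@(1,3)= @(1,2)–@(2,2)= @(1,3)–%(1,4)≠ %(1,4)–@(1,5)≠ %(1,4)–@(2,4)≠ @(1,5)–@(2,5)=  → 3/6 unlike.
Row 2: @(2,2)–%(3,2)≠ @(2,4)–@(2,5)= @(2,4)–@(3,4)= @(2,5)–@(2,6)= @(2,5)–@(3,5)= @(2,6)–@(3,6)=  → 1/6 unlike.
Row 3: @(3,0)–@(3,1)= @(3,0)–@(4,0)= @(3,1)–%(3,2)≠ @(3,1)–%(4,1)≠ %(3,2)–%(3,3)= %(3,3)–@(3,4)≠ %(3,3)–@(4,3)≠ @(3,4)–@(3,5)= @(3,4)–%(4,4)≠ @(3,5)–@(3,6)=  → 5/10 unlike.
Row 4: @(4,0)–%(4,1)≠ @(4,0)–%(5,0)≠ %(4,1)–@(5,1)≠ @(4,3)–%(4,4)≠ @(4,3)–@(5,3)= %(4,4)–%(5,4)=  → 4/6 unlike.
Row 5: %(5,0)–@(5,1)≠ @(5,1)–%(6,1)≠ @(5,3)–%(5,4)≠ @(5,3)–%(6,3)≠ %(5,4)–%(5,5)= %(5,4)–%(6,4)= %(5,5)–@(6,5)≠  → 5/7 unlike.
Row 6: %(6,3)–%(6,4)= %(6,4)–@(6,5)≠ @(6,5)–%(6,6)≠  → 2/3 unlike.
Total adjacent occupied pairs: 45; unlike-type pairs: 25.
25/45 reduces to 5/9.

5/9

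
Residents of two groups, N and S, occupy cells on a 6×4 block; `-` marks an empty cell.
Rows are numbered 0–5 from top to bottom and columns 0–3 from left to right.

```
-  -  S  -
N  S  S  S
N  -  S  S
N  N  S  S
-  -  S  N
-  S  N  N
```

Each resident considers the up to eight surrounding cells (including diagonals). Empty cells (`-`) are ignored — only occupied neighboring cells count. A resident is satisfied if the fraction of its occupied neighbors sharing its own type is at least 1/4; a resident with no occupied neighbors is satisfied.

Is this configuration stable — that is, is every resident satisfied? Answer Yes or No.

Yes

Row 0: (0,2)S 3/3 satisfied
Row 1: (1,0)N 1/2 satisfied · (1,1)S 3/5 satisfied · (1,2)S 5/5 satisfied · (1,3)S 4/4 satisfied
Row 2: (2,0)N 3/4 satisfied · (2,2)S 6/7 satisfied · (2,3)S 5/5 satisfied
Row 3: (3,0)N 2/2 satisfied · (3,1)N 2/5 satisfied · (3,2)S 4/6 satisfied · (3,3)S 4/5 satisfied
Row 4: (4,2)S 3/7 satisfied · (4,3)N 2/5 satisfied
Row 5: (5,1)S 1/2 satisfied · (5,2)N 2/4 satisfied · (5,3)N 2/3 satisfied
All meet the threshold, so the configuration is stable.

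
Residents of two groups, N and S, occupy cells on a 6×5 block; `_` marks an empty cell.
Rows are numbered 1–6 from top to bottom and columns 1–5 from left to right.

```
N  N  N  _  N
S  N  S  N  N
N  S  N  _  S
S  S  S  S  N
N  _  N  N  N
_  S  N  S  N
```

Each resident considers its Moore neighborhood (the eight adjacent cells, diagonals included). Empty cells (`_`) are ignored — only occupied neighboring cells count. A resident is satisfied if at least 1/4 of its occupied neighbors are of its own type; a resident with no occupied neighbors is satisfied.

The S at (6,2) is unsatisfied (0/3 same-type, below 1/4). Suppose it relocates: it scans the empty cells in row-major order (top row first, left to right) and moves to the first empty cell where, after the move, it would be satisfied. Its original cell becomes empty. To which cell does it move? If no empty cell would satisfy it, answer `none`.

(3,4)

Vacating (6,2). Empty cells in order:
  (1,4): 1/5 same-type → still unsatisfied.
  (3,4): 4/8 same-type → satisfied — stop here.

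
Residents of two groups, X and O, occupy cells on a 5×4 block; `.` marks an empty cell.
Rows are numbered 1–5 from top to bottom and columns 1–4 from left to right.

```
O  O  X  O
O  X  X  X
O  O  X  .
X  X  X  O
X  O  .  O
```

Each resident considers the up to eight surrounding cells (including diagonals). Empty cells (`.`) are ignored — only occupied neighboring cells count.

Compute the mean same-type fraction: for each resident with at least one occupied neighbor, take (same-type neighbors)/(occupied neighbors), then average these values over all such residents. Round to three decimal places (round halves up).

Row 1: (1,1)O 2/3 · (1,2)O 2/5 · (1,3)X 3/5 · (1,4)O 0/3
Row 2: (2,1)O 4/5 · (2,2)X 3/8 · (2,3)X 4/7 · (2,4)X 3/4
Row 3: (3,1)O 2/5 · (3,2)O 2/8 · (3,3)X 5/7
Row 4: (4,1)X 2/5 · (4,2)X 4/7 · (4,3)X 2/6 · (4,4)O 1/3
Row 5: (5,1)X 2/3 · (5,2)O 0/4 · (5,4)O 1/2
Sum over 18 residents: 2/3 + 2/5 + 3/5 + 0/3 + 4/5 + 3/8 + 4/7 + 3/4 + 2/5 + 2/8 + 5/7 + 2/5 + 4/7 + 2/6 + 1/3 + 2/3 + 0/4 + 1/2 = 2333/280; mean = 2333/280 ÷ 18 = 2333/5040 = 0.462896… → 0.463.

0.463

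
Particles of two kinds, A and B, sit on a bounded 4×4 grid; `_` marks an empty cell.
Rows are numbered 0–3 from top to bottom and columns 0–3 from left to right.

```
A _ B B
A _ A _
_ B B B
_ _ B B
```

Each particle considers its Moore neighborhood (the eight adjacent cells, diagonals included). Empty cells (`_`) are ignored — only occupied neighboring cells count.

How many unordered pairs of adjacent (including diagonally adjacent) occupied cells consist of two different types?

Scan each occupied cell's neighbors to the right and below (and the two forward diagonals) so each pair is counted once.
Row 0: A(0,0)–A(1,0)= B(0,2)–B(0,3)= B(0,2)–A(1,2)≠ B(0,3)–A(1,2)≠  → 2/4 unlike.
Row 1: A(1,0)–B(2,1)≠ A(1,2)–B(2,2)≠ A(1,2)–B(2,3)≠ A(1,2)–B(2,1)≠  → 4/4 unlike.
Row 2: B(2,1)–B(2,2)= B(2,1)–B(3,2)= B(2,2)–B(2,3)= B(2,2)–B(3,2)= B(2,2)–B(3,3)= B(2,3)–B(3,3)= B(2,3)–B(3,2)=  → 0/7 unlike.
Row 3: B(3,2)–B(3,3)=  → 0/1 unlike.
Total adjacent occupied pairs: 16; unlike-type pairs: 6.

6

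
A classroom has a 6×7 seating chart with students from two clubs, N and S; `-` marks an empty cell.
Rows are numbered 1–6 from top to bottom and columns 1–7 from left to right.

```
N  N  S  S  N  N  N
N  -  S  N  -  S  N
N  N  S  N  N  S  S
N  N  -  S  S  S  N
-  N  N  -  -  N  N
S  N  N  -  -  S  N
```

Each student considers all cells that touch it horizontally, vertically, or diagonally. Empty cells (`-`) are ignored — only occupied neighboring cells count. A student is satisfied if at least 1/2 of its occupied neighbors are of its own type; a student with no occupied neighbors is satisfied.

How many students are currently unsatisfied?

Row 1: (1,1)N 2/2 satisfied · (1,2)N 2/4 satisfied · (1,3)S 2/4 satisfied · (1,4)S 2/4 satisfied · (1,5)N 2/4 satisfied · (1,6)N 3/4 satisfied · (1,7)N 2/3 satisfied
Row 2: (2,1)N 4/4 satisfied · (2,3)S 3/7 not · (2,4)N 3/7 not · (2,6)S 2/7 not · (2,7)N 2/5 not
Row 3: (3,1)N 4/4 satisfied · (3,2)N 4/6 satisfied · (3,3)S 2/6 not · (3,4)N 2/6 not · (3,5)N 2/7 not · (3,6)S 4/7 satisfied · (3,7)S 3/5 satisfied
Row 4: (4,1)N 4/4 satisfied · (4,2)N 5/6 satisfied · (4,4)S 2/5 not · (4,5)S 3/6 satisfied · (4,6)S 3/7 not · (4,7)N 2/5 not
Row 5: (5,2)N 5/6 satisfied · (5,3)N 4/5 satisfied · (5,6)N 3/6 satisfied · (5,7)N 3/5 satisfied
Row 6: (6,1)S 0/2 not · (6,2)N 3/4 satisfied · (6,3)N 3/3 satisfied · (6,6)S 0/3 not · (6,7)N 2/3 satisfied
Unsatisfied: (2,3), (2,4), (2,6), (2,7), (3,3), (3,4), (3,5), (4,4), (4,6), (4,7), (6,1), (6,6) — 12 in total.

12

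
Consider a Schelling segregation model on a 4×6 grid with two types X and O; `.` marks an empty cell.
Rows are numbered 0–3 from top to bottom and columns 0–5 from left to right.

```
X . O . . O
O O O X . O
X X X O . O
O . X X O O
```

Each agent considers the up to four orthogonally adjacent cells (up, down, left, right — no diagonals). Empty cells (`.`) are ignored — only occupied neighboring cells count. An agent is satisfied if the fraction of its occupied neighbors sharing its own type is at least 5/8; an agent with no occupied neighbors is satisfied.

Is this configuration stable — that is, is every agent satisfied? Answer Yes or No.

Row 0: (0,0)X 0/1 not · (0,2)O 1/1 satisfied · (0,5)O 1/1 satisfied
Row 1: (1,0)O 1/3 not · (1,1)O 2/3 satisfied · (1,2)O 2/4 not · (1,3)X 0/2 not · (1,5)O 2/2 satisfied
Row 2: (2,0)X 1/3 not · (2,1)X 2/3 satisfied · (2,2)X 2/4 not · (2,3)O 0/3 not · (2,5)O 2/2 satisfied
Row 3: (3,0)O 0/1 not · (3,2)X 2/2 satisfied · (3,3)X 1/3 not · (3,4)O 1/2 not · (3,5)O 2/2 satisfied
For instance (0,0) has only 0/1 same-type neighbors, below 5/8.

No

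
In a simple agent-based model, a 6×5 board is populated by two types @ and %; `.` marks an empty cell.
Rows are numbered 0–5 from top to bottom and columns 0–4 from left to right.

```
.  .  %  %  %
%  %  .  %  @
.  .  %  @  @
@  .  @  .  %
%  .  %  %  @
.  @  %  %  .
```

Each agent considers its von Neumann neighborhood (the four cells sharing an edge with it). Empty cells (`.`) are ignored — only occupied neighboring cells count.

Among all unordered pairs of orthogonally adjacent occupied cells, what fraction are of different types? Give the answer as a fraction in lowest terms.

Scan each occupied cell's neighbors to the right and below so each pair is counted once.
From row 0: 1 unlike of 4 pairs (running 1/4).
From row 1: 2 unlike of 4 pairs (running 3/8).
From row 2: 3 unlike of 4 pairs (running 6/12).
From row 3: 3 unlike of 3 pairs (running 9/15).
From row 4: 1 unlike of 4 pairs (running 10/19).
From row 5: 1 unlike of 2 pairs (running 11/21).
Total adjacent occupied pairs: 21; unlike-type pairs: 11.
11/21 is already in lowest terms.

11/21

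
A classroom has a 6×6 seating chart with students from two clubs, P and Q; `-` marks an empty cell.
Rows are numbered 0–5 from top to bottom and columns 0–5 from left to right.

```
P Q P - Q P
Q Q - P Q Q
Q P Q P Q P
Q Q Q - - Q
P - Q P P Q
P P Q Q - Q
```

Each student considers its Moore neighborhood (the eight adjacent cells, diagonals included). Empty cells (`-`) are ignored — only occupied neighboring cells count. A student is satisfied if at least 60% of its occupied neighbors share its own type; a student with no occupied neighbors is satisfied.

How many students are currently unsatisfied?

Row 0: (0,0)P 0/3 ✗ · (0,1)Q 2/4 ✗ · (0,2)P 1/3 ✗ · (0,4)Q 2/4 ✗ · (0,5)P 0/3 ✗
Row 1: (1,0)Q 3/5 ✓ · (1,1)Q 4/7 ✗ · (1,3)P 2/6 ✗ · (1,4)Q 3/7 ✗ · (1,5)Q 3/5 ✓
Row 2: (2,0)Q 4/5 ✓ · (2,1)P 0/7 ✗ · (2,2)Q 3/6 ✗ · (2,3)P 1/5 ✗ · (2,4)Q 3/6 ✗ · (2,5)P 0/4 ✗
Row 3: (3,0)Q 2/4 ✗ · (3,1)Q 5/7 ✓ · (3,2)Q 3/6 ✗ · (3,5)Q 2/4 ✗
Row 4: (4,0)P 2/4 ✗ · (4,2)Q 4/6 ✓ · (4,3)P 1/5 ✗ · (4,4)P 1/5 ✗ · (4,5)Q 2/3 ✓
Row 5: (5,0)P 2/2 ✓ · (5,1)P 2/4 ✗ · (5,2)Q 2/4 ✗ · (5,3)Q 2/4 ✗ · (5,5)Q 1/2 ✗
Unsatisfied: (0,0), (0,1), (0,2), (0,4), (0,5), (1,1), (1,3), (1,4), (2,1), (2,2), (2,3), (2,4), (2,5), (3,0), (3,2), (3,5), (4,0), (4,3), (4,4), (5,1), (5,2), (5,3), (5,5) — 23 in total.

23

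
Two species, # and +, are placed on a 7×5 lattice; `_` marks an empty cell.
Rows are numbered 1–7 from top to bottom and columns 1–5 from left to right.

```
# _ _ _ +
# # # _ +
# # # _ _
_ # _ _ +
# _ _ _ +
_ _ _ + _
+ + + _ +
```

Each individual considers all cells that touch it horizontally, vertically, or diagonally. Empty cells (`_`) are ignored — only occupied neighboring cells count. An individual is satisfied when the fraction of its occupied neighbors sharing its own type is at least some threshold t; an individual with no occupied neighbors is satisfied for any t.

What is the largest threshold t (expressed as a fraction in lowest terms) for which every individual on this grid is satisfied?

(1,1)# 2/2
(1,5)+ 1/1
(2,1)# 4/4
(2,2)# 6/6
(2,3)# 3/3
(2,5)+ 1/1
(3,1)# 4/4
(3,2)# 6/6
(3,3)# 4/4
(4,2)# 4/4
(4,5)+ 1/1
(5,1)# 1/1
(5,5)+ 2/2
(6,4)+ 3/3
(7,1)+ 1/1
(7,2)+ 2/2
(7,3)+ 2/2
(7,5)+ 1/1
The smallest same-type fraction is 2/2 at (1,1), which reduces to 1/1. Any threshold above that leaves this individual unsatisfied.

1/1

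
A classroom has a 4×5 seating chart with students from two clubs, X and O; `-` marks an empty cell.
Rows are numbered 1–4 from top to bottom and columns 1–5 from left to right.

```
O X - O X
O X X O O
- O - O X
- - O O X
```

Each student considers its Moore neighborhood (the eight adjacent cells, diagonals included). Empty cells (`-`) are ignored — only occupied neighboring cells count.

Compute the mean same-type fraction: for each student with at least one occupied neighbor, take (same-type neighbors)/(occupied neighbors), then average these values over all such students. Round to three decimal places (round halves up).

Row 1: (1,1)O 1/3 · (1,2)X 2/4 · (1,4)O 2/4 · (1,5)X 0/3
Row 2: (2,1)O 2/4 · (2,2)X 2/5 · (2,3)X 2/6 · (2,4)O 3/6 · (2,5)O 3/5
Row 3: (3,2)O 2/4 · (3,4)O 4/7 · (3,5)X 1/5
Row 4: (4,3)O 3/3 · (4,4)O 2/4 · (4,5)X 1/3
Sum over 15 students: 1/3 + 2/4 + 2/4 + 0/3 + 2/4 + 2/5 + 2/6 + 3/6 + 3/5 + 2/4 + 4/7 + 1/5 + 3/3 + 2/4 + 1/3 = 237/35; mean = 237/35 ÷ 15 = 79/175 = 0.451428… → 0.451.

0.451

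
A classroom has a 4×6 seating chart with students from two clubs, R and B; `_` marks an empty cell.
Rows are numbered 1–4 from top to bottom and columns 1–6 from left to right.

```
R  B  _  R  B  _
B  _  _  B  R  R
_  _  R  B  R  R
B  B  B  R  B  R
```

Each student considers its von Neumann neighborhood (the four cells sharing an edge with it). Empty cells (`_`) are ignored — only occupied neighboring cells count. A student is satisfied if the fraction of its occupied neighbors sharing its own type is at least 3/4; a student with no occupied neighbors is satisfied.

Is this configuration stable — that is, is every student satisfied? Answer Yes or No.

Row 1: (1,1)R 0/2 ✗ · (1,2)B 0/1 ✗ · (1,4)R 0/2 ✗ · (1,5)B 0/2 ✗
Row 2: (2,1)B 0/1 ✗ · (2,4)B 1/3 ✗ · (2,5)R 2/4 ✗ · (2,6)R 2/2 ✓
Row 3: (3,3)R 0/2 ✗ · (3,4)B 1/4 ✗ · (3,5)R 2/4 ✗ · (3,6)R 3/3 ✓
Row 4: (4,1)B 1/1 ✓ · (4,2)B 2/2 ✓ · (4,3)B 1/3 ✗ · (4,4)R 0/3 ✗ · (4,5)B 0/3 ✗ · (4,6)R 1/2 ✗
For instance (1,1) has only 0/2 same-type neighbors, below 3/4.

No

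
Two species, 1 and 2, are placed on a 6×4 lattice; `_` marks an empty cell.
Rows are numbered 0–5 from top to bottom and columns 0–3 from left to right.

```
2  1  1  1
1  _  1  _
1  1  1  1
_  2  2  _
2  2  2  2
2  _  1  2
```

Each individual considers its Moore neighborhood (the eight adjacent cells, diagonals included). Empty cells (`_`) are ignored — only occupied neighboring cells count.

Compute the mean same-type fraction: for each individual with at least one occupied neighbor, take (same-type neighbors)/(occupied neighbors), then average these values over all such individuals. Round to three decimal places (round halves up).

Row 0: (0,0)2 0/2 · (0,1)1 3/4 · (0,2)1 3/3 · (0,3)1 2/2
Row 1: (1,0)1 3/4 · (1,2)1 6/6
Row 2: (2,0)1 2/3 · (2,1)1 4/6 · (2,2)1 3/5 · (2,3)1 2/3
Row 3: (3,1)2 4/7 · (3,2)2 4/7
Row 4: (4,0)2 3/3 · (4,1)2 5/6 · (4,2)2 5/6 · (4,3)2 3/4
Row 5: (5,0)2 2/2 · (5,2)1 0/4 · (5,3)2 2/3
Sum over 19 individuals: 0/2 + 3/4 + 3/3 + 2/2 + 3/4 + 6/6 + 2/3 + 4/6 + 3/5 + 2/3 + 4/7 + 4/7 + 3/3 + 5/6 + 5/6 + 3/4 + 2/2 + 0/4 + 2/3 = 5597/420; mean = 5597/420 ÷ 19 = 5597/7980 = 0.701378… → 0.701.

0.701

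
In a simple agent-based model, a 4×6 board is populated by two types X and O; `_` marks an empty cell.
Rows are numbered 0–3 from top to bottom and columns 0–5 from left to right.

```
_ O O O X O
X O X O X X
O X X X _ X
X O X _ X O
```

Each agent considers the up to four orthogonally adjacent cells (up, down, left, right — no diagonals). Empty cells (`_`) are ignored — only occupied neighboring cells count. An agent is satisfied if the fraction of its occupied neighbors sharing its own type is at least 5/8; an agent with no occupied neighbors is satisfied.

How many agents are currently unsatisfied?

(0,1)O 2/2 ok
(0,2)O 2/3 ok
(0,3)O 2/3 ok
(0,4)X 1/3 unhappy
(0,5)O 0/2 unhappy
(1,0)X 0/2 unhappy
(1,1)O 1/4 unhappy
(1,2)X 1/4 unhappy
(1,3)O 1/4 unhappy
(1,4)X 2/3 ok
(1,5)X 2/3 ok
(2,0)O 0/3 unhappy
(2,1)X 1/4 unhappy
(2,2)X 4/4 ok
(2,3)X 1/2 unhappy
(2,5)X 1/2 unhappy
(3,0)X 0/2 unhappy
(3,1)O 0/3 unhappy
(3,2)X 1/2 unhappy
(3,4)X 0/1 unhappy
(3,5)O 0/2 unhappy
Unsatisfied: (0,4), (0,5), (1,0), (1,1), (1,2), (1,3), (2,0), (2,1), (2,3), (2,5), (3,0), (3,1), (3,2), (3,4), (3,5) — 15 in total.

15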